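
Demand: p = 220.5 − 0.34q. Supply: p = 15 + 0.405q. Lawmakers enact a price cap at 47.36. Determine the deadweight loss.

Competitive equilibrium: 220.5 − 0.34q = 15 + 0.405q → q* = 275.83893, p* = 126.71477.
At the ceiling p = 47.36, quantity supplied = (47.36 − 15)/0.405 = 79.90123.
Willingness to pay at q' = 79.90123: 220.5 − 0.34·79.90123 = 193.33358.
Δq = 275.83893 − 79.90123 = 195.9377; wedge = 193.33358 − 47.36 = 145.97358.
DWL = ½ × 195.9377 × 145.97358 = 14300.86.

14300.86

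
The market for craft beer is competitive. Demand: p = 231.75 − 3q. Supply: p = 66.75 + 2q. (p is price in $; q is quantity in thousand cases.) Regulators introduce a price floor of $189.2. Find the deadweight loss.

Competitive equilibrium: 231.75 − 3q = 66.75 + 2q → q* = 33, p* = 132.75.
At the floor p = 189.2, quantity demanded = (231.75 − 189.2)/3 = 14.1833.
Sellers' marginal cost at q' = 14.1833: 66.75 + 2·14.1833 = 95.1166.
Δq = 33 − 14.1833 = 18.8167; wedge = 189.2 − 95.1166 = 94.0834.
The triangle = ½ × 18.8167 × 94.0834 = $885.17 thousand.

$885.17 thousand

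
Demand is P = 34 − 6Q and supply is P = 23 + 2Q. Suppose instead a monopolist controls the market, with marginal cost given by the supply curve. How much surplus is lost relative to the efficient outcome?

1.39

Competitive equilibrium: 34 − 6Q = 23 + 2Q → Q* = 1.375, P* = 25.75.
Marginal revenue: MR = 34 − 12Q. Set MR = MC: 34 − 12Q = 23 + 2Q → Q_m = 0.7857.
Price P_m = 34 − 6·0.7857 = 29.2858; MC(Q_m) = 23 + 2·0.7857 = 24.5714.
Competitive Q* = 1.375, so ΔQ = 0.5893; wedge = 29.2858 − 24.5714 = 4.7144.
DWL = ½ × 0.5893 × 4.7144 = 1.39.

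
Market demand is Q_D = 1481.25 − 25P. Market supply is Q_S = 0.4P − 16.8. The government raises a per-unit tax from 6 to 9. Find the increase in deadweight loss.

8.86

In inverse form: demand P = 59.25 − 0.04Q, supply P = 42 + 2.5Q.
Competitive equilibrium: 59.25 − 0.04Q = 42 + 2.5Q → Q* = 6.7913, P* = 58.9783.
For a per-unit tax t: ΔQ = t/2.54, so DWL = ½·t·(t/2.54) = t²/5.08.
At t = 6: DWL = 7.087. At t = 9: DWL = 15.945.
Increase = 15.945 − 7.087 = 8.86.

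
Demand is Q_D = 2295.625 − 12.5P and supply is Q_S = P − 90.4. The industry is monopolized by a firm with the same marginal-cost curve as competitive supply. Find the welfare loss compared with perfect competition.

19.15

In inverse form: demand P = 183.65 − 0.08Q, supply P = 90.4 + Q.
Competitive equilibrium: 183.65 − 0.08Q = 90.4 + Q → Q* = 86.3426, P* = 176.7426.
Marginal revenue: MR = 183.65 − 0.16Q. Set MR = MC: 183.65 − 0.16Q = 90.4 + Q → Q_m = 80.3879.
Price P_m = 183.65 − 0.08·80.3879 = 177.219; MC(Q_m) = 90.4 + 1·80.3879 = 170.7879.
Competitive Q* = 86.3426, so ΔQ = 5.9547; wedge = 177.219 − 170.7879 = 6.4311.
Welfare loss = ½ × 5.9547 × 6.4311 = 19.15.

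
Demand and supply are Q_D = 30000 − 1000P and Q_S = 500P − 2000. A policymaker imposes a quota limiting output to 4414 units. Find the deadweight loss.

27127.76

In inverse form: demand P = 30 − 0.001Q, supply P = 4 + 0.002Q.
Competitive equilibrium: 30 − 0.001Q = 4 + 0.002Q → Q* = 8666.6667, P* = 21.3333.
At Q = 4414: demand price = 30 − 0.001·4414 = 25.586; supply price = 4 + 0.002·4414 = 12.828.
ΔQ = 8666.6667 − 4414 = 4252.6667; wedge = 25.586 − 12.828 = 12.758.
Welfare loss = ½ × 4252.6667 × 12.758 = 27127.76.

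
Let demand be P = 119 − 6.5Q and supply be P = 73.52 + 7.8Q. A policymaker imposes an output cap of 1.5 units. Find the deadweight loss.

20.19

Competitive equilibrium: 119 − 6.5Q = 73.52 + 7.8Q → Q* = 3.1804, P* = 98.3273.
At Q = 1.5: demand price = 119 − 6.5·1.5 = 109.25; supply price = 73.52 + 7.8·1.5 = 85.22.
ΔQ = 3.1804 − 1.5 = 1.6804; wedge = 109.25 − 85.22 = 24.03.
Deadweight loss = ½ × 1.6804 × 24.03 = 20.19.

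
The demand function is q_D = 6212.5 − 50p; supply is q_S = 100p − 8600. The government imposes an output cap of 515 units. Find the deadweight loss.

In inverse form: demand p = 124.25 − 0.02q, supply p = 86 + 0.01q.
Competitive equilibrium: 124.25 − 0.02q = 86 + 0.01q → q* = 1275, p* = 98.75.
At q = 515: demand price = 124.25 − 0.02·515 = 113.95; supply price = 86 + 0.01·515 = 91.15.
Δq = 1275 − 515 = 760; wedge = 113.95 − 91.15 = 22.8.
Welfare loss = ½ × 760 × 22.8 = 8664.

8664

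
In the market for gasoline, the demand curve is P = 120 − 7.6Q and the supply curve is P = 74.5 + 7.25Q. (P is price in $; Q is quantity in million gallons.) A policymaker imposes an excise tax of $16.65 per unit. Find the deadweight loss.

Competitive equilibrium: 120 − 7.6Q = 74.5 + 7.25Q → Q* = 3.064, P* = 96.7138.
With the tax, the buyer price exceeds the seller price by 16.65: (120 − 7.6Q) − (74.5 + 7.25Q) = 16.65 → Q' = 1.9428.
ΔQ = 3.064 − 1.9428 = 1.1212; the wedge equals the tax, 16.65.
Deadweight loss = ½ × 1.1212 × 16.65 = $9.33 million.

$9.33 million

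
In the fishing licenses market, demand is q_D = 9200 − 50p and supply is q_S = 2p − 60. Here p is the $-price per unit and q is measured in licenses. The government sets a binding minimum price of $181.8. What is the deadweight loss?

$9009.85

In inverse form: demand p = 184 − 0.02q, supply p = 30 + 0.5q.
Competitive equilibrium: 184 − 0.02q = 30 + 0.5q → q* = 296.15385, p* = 178.07692.
At the floor p = 181.8, quantity demanded = (184 − 181.8)/0.02 = 110.
Sellers' marginal cost at q' = 110: 30 + 0.5·110 = 85.
Δq = 296.15385 − 110 = 186.15385; wedge = 181.8 − 85 = 96.8.
DWL = ½ × 186.15385 × 96.8 = $9009.85.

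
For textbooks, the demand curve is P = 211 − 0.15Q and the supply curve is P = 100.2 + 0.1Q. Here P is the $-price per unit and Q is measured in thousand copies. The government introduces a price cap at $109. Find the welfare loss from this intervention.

Competitive equilibrium: 211 − 0.15Q = 100.2 + 0.1Q → Q* = 443.2, P* = 144.52.
At the ceiling P = 109, quantity supplied = (109 − 100.2)/0.1 = 88.
Willingness to pay at Q' = 88: 211 − 0.15·88 = 197.8.
ΔQ = 443.2 − 88 = 355.2; wedge = 197.8 − 109 = 88.8.
DWL = ½ × 355.2 × 88.8 = $15770.88 thousand.

$15770.88 thousand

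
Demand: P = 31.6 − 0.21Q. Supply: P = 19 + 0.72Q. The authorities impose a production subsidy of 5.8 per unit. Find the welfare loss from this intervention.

18.09

Competitive equilibrium: 31.6 − 0.21Q = 19 + 0.72Q → Q* = 13.5484, P* = 28.7548.
The subsidy lowers effective supply by 5.8: P = 13.2 + 0.72Q.
New quantity: 31.6 − 0.21Q = 13.2 + 0.72Q → Q' = 19.7849.
Overproduction ΔQ = 19.7849 − 13.5484 = 6.2365; wedge = subsidy = 5.8.
Welfare loss = ½ × 6.2365 × 5.8 = 18.09.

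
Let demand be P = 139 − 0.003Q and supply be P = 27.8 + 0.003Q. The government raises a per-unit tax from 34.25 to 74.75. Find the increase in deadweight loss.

367875

Competitive equilibrium: 139 − 0.003Q = 27.8 + 0.003Q → Q* = 18533.3333, P* = 83.4.
For a per-unit tax t: ΔQ = t/0.006, so DWL = ½·t·(t/0.006) = t²/0.012.
At t = 34.25: DWL = 97755.208. At t = 74.75: DWL = 465630.208.
Increase = 465630.208 − 97755.208 = 367875.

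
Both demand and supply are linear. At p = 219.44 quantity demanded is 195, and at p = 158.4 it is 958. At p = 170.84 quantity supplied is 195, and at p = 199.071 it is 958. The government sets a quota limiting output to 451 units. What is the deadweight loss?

Demand slope = (158.4 − 219.44)/(958 − 195) = −0.08, so p = 235.04 − 0.08q.
Supply slope = (199.071 − 170.84)/(958 − 195) = 0.037, so p = 163.625 + 0.037q.
Competitive equilibrium: 235.04 − 0.08q = 163.625 + 0.037q → q* = 610.3846, p* = 186.2092.
At q = 451: demand price = 235.04 − 0.08·451 = 198.96; supply price = 163.625 + 0.037·451 = 180.312.
Δq = 610.3846 − 451 = 159.3846; wedge = 198.96 − 180.312 = 18.648.
DWL = ½ × 159.3846 × 18.648 = 1486.10.

1486.10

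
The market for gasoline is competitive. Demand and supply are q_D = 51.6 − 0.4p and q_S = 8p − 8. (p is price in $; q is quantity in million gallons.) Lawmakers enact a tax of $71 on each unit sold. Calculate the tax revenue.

In inverse form: demand p = 129 − 2.5q, supply p = 1 + 0.125q.
Competitive equilibrium: 129 − 2.5q = 1 + 0.125q → q* = 48.7619, p* = 7.09524.
With the tax, the buyer price exceeds the seller price by 71: (129 − 2.5q) − (1 + 0.125q) = 71 → q' = 21.71429.
Tax revenue = 71 × 21.71429 = $1541.71 million.

$1541.71 million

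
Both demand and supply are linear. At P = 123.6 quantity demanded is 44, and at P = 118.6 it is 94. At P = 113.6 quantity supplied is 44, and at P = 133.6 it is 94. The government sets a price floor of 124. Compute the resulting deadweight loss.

144

Demand slope = (118.6 − 123.6)/(94 − 44) = −0.1, so P = 128 − 0.1Q.
Supply slope = (133.6 − 113.6)/(94 − 44) = 0.4, so P = 96 + 0.4Q.
Competitive equilibrium: 128 − 0.1Q = 96 + 0.4Q → Q* = 64, P* = 121.6.
At the floor P = 124, quantity demanded = (128 − 124)/0.1 = 40.
Sellers' marginal cost at Q' = 40: 96 + 0.4·40 = 112.
ΔQ = 64 − 40 = 24; wedge = 124 − 112 = 12.
Deadweight loss = ½ × 24 × 12 = 144.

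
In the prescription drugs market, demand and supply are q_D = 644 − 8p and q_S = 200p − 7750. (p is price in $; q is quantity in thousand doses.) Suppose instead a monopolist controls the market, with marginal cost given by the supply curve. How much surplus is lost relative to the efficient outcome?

In inverse form: demand p = 80.5 − 0.125q, supply p = 38.75 + 0.005q.
Competitive equilibrium: 80.5 − 0.125q = 38.75 + 0.005q → q* = 321.1538, p* = 40.3558.
Marginal revenue: MR = 80.5 − 0.25q. Set MR = MC: 80.5 − 0.25q = 38.75 + 0.005q → q_m = 163.7255.
Price p_m = 80.5 − 0.125·163.7255 = 60.0343; MC(q_m) = 38.75 + 0.005·163.7255 = 39.5686.
Competitive q* = 321.1538, so Δq = 157.4283; wedge = 60.0343 − 39.5686 = 20.4657.
Welfare loss = ½ × 157.4283 × 20.4657 = $1610.94 thousand.

$1610.94 thousand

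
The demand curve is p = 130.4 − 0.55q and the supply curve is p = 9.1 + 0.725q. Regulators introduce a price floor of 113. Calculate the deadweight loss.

2570.63

Competitive equilibrium: 130.4 − 0.55q = 9.1 + 0.725q → q* = 95.1373, p* = 78.0745.
At the floor p = 113, quantity demanded = (130.4 − 113)/0.55 = 31.6364.
Sellers' marginal cost at q' = 31.6364: 9.1 + 0.725·31.6364 = 32.0364.
Δq = 95.1373 − 31.6364 = 63.5009; wedge = 113 − 32.0364 = 80.9636.
The triangle = ½ × 63.5009 × 80.9636 = 2570.63.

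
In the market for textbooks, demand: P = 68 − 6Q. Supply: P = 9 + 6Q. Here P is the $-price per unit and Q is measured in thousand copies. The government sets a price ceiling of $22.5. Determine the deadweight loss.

Competitive equilibrium: 68 − 6Q = 9 + 6Q → Q* = 4.9167, P* = 38.5.
At the ceiling P = 22.5, quantity supplied = (22.5 − 9)/6 = 2.25.
Willingness to pay at Q' = 2.25: 68 − 6·2.25 = 54.5.
ΔQ = 4.9167 − 2.25 = 2.6667; wedge = 54.5 − 22.5 = 32.
The triangle = ½ × 2.6667 × 32 = $42.67 thousand.

$42.67 thousand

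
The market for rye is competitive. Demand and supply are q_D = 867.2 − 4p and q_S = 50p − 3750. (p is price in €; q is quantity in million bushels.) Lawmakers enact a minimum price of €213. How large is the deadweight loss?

In inverse form: demand p = 216.8 − 0.25q, supply p = 75 + 0.02q.
Competitive equilibrium: 216.8 − 0.25q = 75 + 0.02q → q* = 525.1852, p* = 85.5037.
At the floor p = 213, quantity demanded = (216.8 − 213)/0.25 = 15.2.
Sellers' marginal cost at q' = 15.2: 75 + 0.02·15.2 = 75.304.
Δq = 525.1852 − 15.2 = 509.9852; wedge = 213 − 75.304 = 137.696.
Welfare loss = ½ × 509.9852 × 137.696 = €35111.46 million.

€35111.46 million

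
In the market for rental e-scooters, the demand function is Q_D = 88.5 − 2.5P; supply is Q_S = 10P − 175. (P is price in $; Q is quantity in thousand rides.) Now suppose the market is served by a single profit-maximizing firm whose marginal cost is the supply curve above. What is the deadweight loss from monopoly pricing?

$63.29 thousand

In inverse form: demand P = 35.4 − 0.4Q, supply P = 17.5 + 0.1Q.
Competitive equilibrium: 35.4 − 0.4Q = 17.5 + 0.1Q → Q* = 35.8, P* = 21.08.
Marginal revenue: MR = 35.4 − 0.8Q. Set MR = MC: 35.4 − 0.8Q = 17.5 + 0.1Q → Q_m = 19.8889.
Price P_m = 35.4 − 0.4·19.8889 = 27.4444; MC(Q_m) = 17.5 + 0.1·19.8889 = 19.4889.
Competitive Q* = 35.8, so ΔQ = 15.9111; wedge = 27.4444 − 19.4889 = 7.9555.
The triangle = ½ × 15.9111 × 7.9555 = $63.29 thousand.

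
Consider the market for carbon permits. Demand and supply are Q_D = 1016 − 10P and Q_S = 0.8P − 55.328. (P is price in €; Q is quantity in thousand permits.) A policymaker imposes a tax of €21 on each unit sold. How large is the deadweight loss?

€163.33 thousand

In inverse form: demand P = 101.6 − 0.1Q, supply P = 69.16 + 1.25Q.
Competitive equilibrium: 101.6 − 0.1Q = 69.16 + 1.25Q → Q* = 24.0296, P* = 99.197.
With the tax, the buyer price exceeds the seller price by 21: (101.6 − 0.1Q) − (69.16 + 1.25Q) = 21 → Q' = 8.4741.
ΔQ = 24.0296 − 8.4741 = 15.5555; the wedge equals the tax, 21.
DWL = ½ × 15.5555 × 21 = €163.33 thousand.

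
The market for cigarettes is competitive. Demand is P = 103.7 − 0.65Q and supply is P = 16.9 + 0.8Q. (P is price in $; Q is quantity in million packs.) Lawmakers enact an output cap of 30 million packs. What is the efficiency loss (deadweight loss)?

$646.51 million

Competitive equilibrium: 103.7 − 0.65Q = 16.9 + 0.8Q → Q* = 59.8621, P* = 64.7897.
At Q = 30: demand price = 103.7 − 0.65·30 = 84.2; supply price = 16.9 + 0.8·30 = 40.9.
ΔQ = 59.8621 − 30 = 29.8621; wedge = 84.2 − 40.9 = 43.3.
DWL = ½ × 29.8621 × 43.3 = $646.51 million.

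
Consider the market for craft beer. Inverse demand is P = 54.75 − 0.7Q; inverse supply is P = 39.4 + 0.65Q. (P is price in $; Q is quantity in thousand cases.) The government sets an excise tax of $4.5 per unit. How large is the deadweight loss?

Competitive equilibrium: 54.75 − 0.7Q = 39.4 + 0.65Q → Q* = 11.3704, P* = 46.7907.
With the tax, the buyer price exceeds the seller price by 4.5: (54.75 − 0.7Q) − (39.4 + 0.65Q) = 4.5 → Q' = 8.037.
ΔQ = 11.3704 − 8.037 = 3.3334; the wedge equals the tax, 4.5.
The triangle = ½ × 3.3334 × 4.5 = $7.50 thousand.

$7.50 thousand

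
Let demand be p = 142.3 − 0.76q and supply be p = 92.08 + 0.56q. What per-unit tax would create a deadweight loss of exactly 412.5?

33

Competitive equilibrium: 142.3 − 0.76q = 92.08 + 0.56q → q* = 38.0455, p* = 113.3855.
A tax t gives Δq = t/1.32 and wedge t, so DWL = t²/2.64.
t²/2.64 = 412.5 → t² = 1089 → t = 33.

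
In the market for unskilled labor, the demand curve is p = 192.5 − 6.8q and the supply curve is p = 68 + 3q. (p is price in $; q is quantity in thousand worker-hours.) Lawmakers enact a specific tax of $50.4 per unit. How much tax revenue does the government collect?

Competitive equilibrium: 192.5 − 6.8q = 68 + 3q → q* = 12.70408, p* = 106.11224.
With the tax, the buyer price exceeds the seller price by 50.4: (192.5 − 6.8q) − (68 + 3q) = 50.4 → q' = 7.56122.
Tax revenue = 50.4 × 7.56122 = $381.09 thousand.

$381.09 thousand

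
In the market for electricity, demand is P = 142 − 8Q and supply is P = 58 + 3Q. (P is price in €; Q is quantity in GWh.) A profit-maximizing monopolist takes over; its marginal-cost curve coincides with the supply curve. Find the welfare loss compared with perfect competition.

Competitive equilibrium: 142 − 8Q = 58 + 3Q → Q* = 7.6364, P* = 80.9091.
Marginal revenue: MR = 142 − 16Q. Set MR = MC: 142 − 16Q = 58 + 3Q → Q_m = 4.4211.
Price P_m = 142 − 8·4.4211 = 106.6312; MC(Q_m) = 58 + 3·4.4211 = 71.2633.
Competitive Q* = 7.6364, so ΔQ = 3.2153; wedge = 106.6312 − 71.2633 = 35.3679.
Deadweight loss = ½ × 3.2153 × 35.3679 = €56.86.

€56.86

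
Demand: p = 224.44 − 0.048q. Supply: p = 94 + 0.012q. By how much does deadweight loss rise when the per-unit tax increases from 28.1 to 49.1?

13510

Competitive equilibrium: 224.44 − 0.048q = 94 + 0.012q → q* = 2174, p* = 120.088.
For a per-unit tax t: Δq = t/0.06, so DWL = ½·t·(t/0.06) = t²/0.12.
At t = 28.1: DWL = 6580.083. At t = 49.1: DWL = 20090.083.
Increase = 20090.083 − 6580.083 = 13510.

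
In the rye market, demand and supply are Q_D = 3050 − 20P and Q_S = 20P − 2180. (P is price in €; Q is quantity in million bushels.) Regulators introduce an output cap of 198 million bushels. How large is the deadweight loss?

In inverse form: demand P = 152.5 − 0.05Q, supply P = 109 + 0.05Q.
Competitive equilibrium: 152.5 − 0.05Q = 109 + 0.05Q → Q* = 435, P* = 130.75.
At Q = 198: demand price = 152.5 − 0.05·198 = 142.6; supply price = 109 + 0.05·198 = 118.9.
ΔQ = 435 − 198 = 237; wedge = 142.6 − 118.9 = 23.7.
The triangle = ½ × 237 × 23.7 = €2808.45 million.

€2808.45 million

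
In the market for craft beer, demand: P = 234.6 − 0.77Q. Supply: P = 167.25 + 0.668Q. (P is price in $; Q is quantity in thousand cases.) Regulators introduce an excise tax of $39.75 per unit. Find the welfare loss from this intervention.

$549.40 thousand

Competitive equilibrium: 234.6 − 0.77Q = 167.25 + 0.668Q → Q* = 46.8359, P* = 198.5364.
With the tax, the buyer price exceeds the seller price by 39.75: (234.6 − 0.77Q) − (167.25 + 0.668Q) = 39.75 → Q' = 19.1933.
ΔQ = 46.8359 − 19.1933 = 27.6426; the wedge equals the tax, 39.75.
DWL = ½ × 27.6426 × 39.75 = $549.40 thousand.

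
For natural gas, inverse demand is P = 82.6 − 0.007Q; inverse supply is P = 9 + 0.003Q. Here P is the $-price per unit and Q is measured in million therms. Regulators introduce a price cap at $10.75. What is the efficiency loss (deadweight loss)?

Competitive equilibrium: 82.6 − 0.007Q = 9 + 0.003Q → Q* = 7360, P* = 31.08.
At the ceiling P = 10.75, quantity supplied = (10.75 − 9)/0.003 = 583.333333.
Willingness to pay at Q' = 583.333333: 82.6 − 0.007·583.333333 = 78.516667.
ΔQ = 7360 − 583.333333 = 6776.666667; wedge = 78.516667 − 10.75 = 67.766667.
Deadweight loss = ½ × 6776.666667 × 67.766667 = $229616.06 million.

$229616.06 million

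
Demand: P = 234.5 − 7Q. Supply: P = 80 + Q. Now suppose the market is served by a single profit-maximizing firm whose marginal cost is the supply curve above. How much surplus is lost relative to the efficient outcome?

Competitive equilibrium: 234.5 − 7Q = 80 + Q → Q* = 19.3125, P* = 99.3125.
Marginal revenue: MR = 234.5 − 14Q. Set MR = MC: 234.5 − 14Q = 80 + Q → Q_m = 10.3.
Price P_m = 234.5 − 7·10.3 = 162.4; MC(Q_m) = 80 + 1·10.3 = 90.3.
Competitive Q* = 19.3125, so ΔQ = 9.0125; wedge = 162.4 − 90.3 = 72.1.
Deadweight loss = ½ × 9.0125 × 72.1 = 324.90.

324.90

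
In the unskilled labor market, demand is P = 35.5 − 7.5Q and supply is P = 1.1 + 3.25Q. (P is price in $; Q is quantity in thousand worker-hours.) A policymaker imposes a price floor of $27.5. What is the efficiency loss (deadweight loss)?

Competitive equilibrium: 35.5 − 7.5Q = 1.1 + 3.25Q → Q* = 3.2, P* = 11.5.
At the floor P = 27.5, quantity demanded = (35.5 − 27.5)/7.5 = 1.0667.
Sellers' marginal cost at Q' = 1.0667: 1.1 + 3.25·1.0667 = 4.5668.
ΔQ = 3.2 − 1.0667 = 2.1333; wedge = 27.5 − 4.5668 = 22.9332.
DWL = ½ × 2.1333 × 22.9332 = $24.46 thousand.

$24.46 thousand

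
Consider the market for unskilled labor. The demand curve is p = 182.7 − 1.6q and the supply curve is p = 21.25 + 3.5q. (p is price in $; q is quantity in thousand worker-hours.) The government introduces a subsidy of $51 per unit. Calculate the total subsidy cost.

Competitive equilibrium: 182.7 − 1.6q = 21.25 + 3.5q → q* = 31.6569, p* = 132.049.
The subsidy lowers effective supply by 51: p = 3.5q − 29.75.
New quantity: 182.7 − 1.6q = 3.5q − 29.75 → q' = 41.6569.
Total subsidy cost = 51 × 41.6569 = $2124.50 thousand.

$2124.50 thousand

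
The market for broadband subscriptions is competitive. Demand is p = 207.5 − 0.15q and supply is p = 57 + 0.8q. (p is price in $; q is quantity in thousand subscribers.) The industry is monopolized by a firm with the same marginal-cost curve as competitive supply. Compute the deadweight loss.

Competitive equilibrium: 207.5 − 0.15q = 57 + 0.8q → q* = 158.4211, p* = 183.7368.
Marginal revenue: MR = 207.5 − 0.3q. Set MR = MC: 207.5 − 0.3q = 57 + 0.8q → q_m = 136.8182.
Price p_m = 207.5 − 0.15·136.8182 = 186.9773; MC(q_m) = 57 + 0.8·136.8182 = 166.4546.
Competitive q* = 158.4211, so Δq = 21.6029; wedge = 186.9773 − 166.4546 = 20.5227.
The triangle = ½ × 21.6029 × 20.5227 = $221.67 thousand.

$221.67 thousand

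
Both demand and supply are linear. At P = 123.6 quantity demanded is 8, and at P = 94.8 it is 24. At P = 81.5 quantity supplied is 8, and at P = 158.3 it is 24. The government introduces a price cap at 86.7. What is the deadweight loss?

92.54

Demand slope = (94.8 − 123.6)/(24 − 8) = −1.8, so P = 138 − 1.8Q.
Supply slope = (158.3 − 81.5)/(24 − 8) = 4.8, so P = 43.1 + 4.8Q.
Competitive equilibrium: 138 − 1.8Q = 43.1 + 4.8Q → Q* = 14.3788, P* = 112.1182.
At the ceiling P = 86.7, quantity supplied = (86.7 − 43.1)/4.8 = 9.0833.
Willingness to pay at Q' = 9.0833: 138 − 1.8·9.0833 = 121.6501.
ΔQ = 14.3788 − 9.0833 = 5.2955; wedge = 121.6501 − 86.7 = 34.9501.
The triangle = ½ × 5.2955 × 34.9501 = 92.54.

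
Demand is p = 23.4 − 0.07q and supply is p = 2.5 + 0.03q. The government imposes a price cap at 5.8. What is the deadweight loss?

Competitive equilibrium: 23.4 − 0.07q = 2.5 + 0.03q → q* = 209, p* = 8.77.
At the ceiling p = 5.8, quantity supplied = (5.8 − 2.5)/0.03 = 110.
Willingness to pay at q' = 110: 23.4 − 0.07·110 = 15.7.
Δq = 209 − 110 = 99; wedge = 15.7 − 5.8 = 9.9.
The triangle = ½ × 99 × 9.9 = 490.05.

490.05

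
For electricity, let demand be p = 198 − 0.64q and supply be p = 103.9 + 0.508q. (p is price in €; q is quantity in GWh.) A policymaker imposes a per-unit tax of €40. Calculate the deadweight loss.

€696.86

Competitive equilibrium: 198 − 0.64q = 103.9 + 0.508q → q* = 81.9686, p* = 145.5401.
With the tax, the buyer price exceeds the seller price by 40: (198 − 0.64q) − (103.9 + 0.508q) = 40 → q' = 47.1254.
Δq = 81.9686 − 47.1254 = 34.8432; the wedge equals the tax, 40.
Deadweight loss = ½ × 34.8432 × 40 = €696.86.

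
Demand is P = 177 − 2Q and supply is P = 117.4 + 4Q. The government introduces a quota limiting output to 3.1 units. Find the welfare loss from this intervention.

140.08

Competitive equilibrium: 177 − 2Q = 117.4 + 4Q → Q* = 9.9333, P* = 157.1333.
At Q = 3.1: demand price = 177 − 2·3.1 = 170.8; supply price = 117.4 + 4·3.1 = 129.8.
ΔQ = 9.9333 − 3.1 = 6.8333; wedge = 170.8 − 129.8 = 41.
Deadweight loss = ½ × 6.8333 × 41 = 140.08.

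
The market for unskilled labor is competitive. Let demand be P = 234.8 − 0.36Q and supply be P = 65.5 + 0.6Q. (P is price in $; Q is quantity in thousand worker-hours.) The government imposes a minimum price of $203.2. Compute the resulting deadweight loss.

Competitive equilibrium: 234.8 − 0.36Q = 65.5 + 0.6Q → Q* = 176.3542, P* = 171.3125.
At the floor P = 203.2, quantity demanded = (234.8 − 203.2)/0.36 = 87.7778.
Sellers' marginal cost at Q' = 87.7778: 65.5 + 0.6·87.7778 = 118.1667.
ΔQ = 176.3542 − 87.7778 = 88.5764; wedge = 203.2 − 118.1667 = 85.0333.
Deadweight loss = ½ × 88.5764 × 85.0333 = $3765.97 thousand.

$3765.97 thousand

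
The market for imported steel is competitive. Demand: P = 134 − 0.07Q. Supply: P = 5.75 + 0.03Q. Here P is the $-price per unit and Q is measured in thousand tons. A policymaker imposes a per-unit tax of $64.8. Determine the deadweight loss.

Competitive equilibrium: 134 − 0.07Q = 5.75 + 0.03Q → Q* = 1282.5, P* = 44.225.
With the tax, the buyer price exceeds the seller price by 64.8: (134 − 0.07Q) − (5.75 + 0.03Q) = 64.8 → Q' = 634.5.
ΔQ = 1282.5 − 634.5 = 648; the wedge equals the tax, 64.8.
Welfare loss = ½ × 648 × 64.8 = $20995.20 thousand.

$20995.20 thousand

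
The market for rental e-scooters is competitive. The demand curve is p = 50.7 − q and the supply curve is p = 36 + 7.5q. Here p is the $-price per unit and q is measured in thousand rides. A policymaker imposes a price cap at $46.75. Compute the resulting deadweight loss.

$0.37 thousand

Competitive equilibrium: 50.7 − q = 36 + 7.5q → q* = 1.7294, p* = 48.9706.
At the ceiling p = 46.75, quantity supplied = (46.75 − 36)/7.5 = 1.4333.
Willingness to pay at q' = 1.4333: 50.7 − 1·1.4333 = 49.2667.
Δq = 1.7294 − 1.4333 = 0.2961; wedge = 49.2667 − 46.75 = 2.5167.
DWL = ½ × 0.2961 × 2.5167 = $0.37 thousand.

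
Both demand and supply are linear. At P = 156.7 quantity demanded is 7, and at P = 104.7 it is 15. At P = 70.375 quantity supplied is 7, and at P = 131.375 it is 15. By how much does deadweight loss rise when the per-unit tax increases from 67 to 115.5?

313.32

Demand slope = (104.7 − 156.7)/(15 − 7) = −6.5, so P = 202.2 − 6.5Q.
Supply slope = (131.375 − 70.375)/(15 − 7) = 7.625, so P = 17 + 7.625Q.
Competitive equilibrium: 202.2 − 6.5Q = 17 + 7.625Q → Q* = 13.1115, P* = 116.9752.
For a per-unit tax t: ΔQ = t/14.125, so DWL = ½·t·(t/14.125) = t²/28.25.
At t = 67: DWL = 158.903. At t = 115.5: DWL = 472.221.
Increase = 472.221 − 158.903 = 313.32.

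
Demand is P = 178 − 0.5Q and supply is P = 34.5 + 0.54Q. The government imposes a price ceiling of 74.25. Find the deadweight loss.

Competitive equilibrium: 178 − 0.5Q = 34.5 + 0.54Q → Q* = 137.9808, P* = 109.0096.
At the ceiling P = 74.25, quantity supplied = (74.25 − 34.5)/0.54 = 73.6111.
Willingness to pay at Q' = 73.6111: 178 − 0.5·73.6111 = 141.1945.
ΔQ = 137.9808 − 73.6111 = 64.3697; wedge = 141.1945 − 74.25 = 66.9445.
Deadweight loss = ½ × 64.3697 × 66.9445 = 2154.60.

2154.60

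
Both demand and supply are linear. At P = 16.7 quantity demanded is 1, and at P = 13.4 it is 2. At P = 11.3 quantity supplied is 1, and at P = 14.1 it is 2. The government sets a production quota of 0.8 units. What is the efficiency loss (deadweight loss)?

3.59

Demand slope = (13.4 − 16.7)/(2 − 1) = −3.3, so P = 20 − 3.3Q.
Supply slope = (14.1 − 11.3)/(2 − 1) = 2.8, so P = 8.5 + 2.8Q.
Competitive equilibrium: 20 − 3.3Q = 8.5 + 2.8Q → Q* = 1.8852, P* = 13.7787.
At Q = 0.8: demand price = 20 − 3.3·0.8 = 17.36; supply price = 8.5 + 2.8·0.8 = 10.74.
ΔQ = 1.8852 − 0.8 = 1.0852; wedge = 17.36 − 10.74 = 6.62.
The triangle = ½ × 1.0852 × 6.62 = 3.59.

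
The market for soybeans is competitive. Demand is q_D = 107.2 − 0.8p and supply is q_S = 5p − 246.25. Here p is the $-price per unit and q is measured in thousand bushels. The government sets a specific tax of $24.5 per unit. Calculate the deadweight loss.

In inverse form: demand p = 134 − 1.25q, supply p = 49.25 + 0.2q.
Competitive equilibrium: 134 − 1.25q = 49.25 + 0.2q → q* = 58.4483, p* = 60.9397.
With the tax, the buyer price exceeds the seller price by 24.5: (134 − 1.25q) − (49.25 + 0.2q) = 24.5 → q' = 41.5517.
Δq = 58.4483 − 41.5517 = 16.8966; the wedge equals the tax, 24.5.
The triangle = ½ × 16.8966 × 24.5 = $206.98 thousand.

$206.98 thousand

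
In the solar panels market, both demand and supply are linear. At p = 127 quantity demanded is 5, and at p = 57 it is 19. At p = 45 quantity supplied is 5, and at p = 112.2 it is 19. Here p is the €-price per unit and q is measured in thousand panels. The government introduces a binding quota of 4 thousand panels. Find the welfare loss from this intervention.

Demand slope = (57 − 127)/(19 − 5) = −5, so p = 152 − 5q.
Supply slope = (112.2 − 45)/(19 − 5) = 4.8, so p = 21 + 4.8q.
Competitive equilibrium: 152 − 5q = 21 + 4.8q → q* = 13.3673, p* = 85.1633.
At q = 4: demand price = 152 − 5·4 = 132; supply price = 21 + 4.8·4 = 40.2.
Δq = 13.3673 − 4 = 9.3673; wedge = 132 − 40.2 = 91.8.
Welfare loss = ½ × 9.3673 × 91.8 = €429.96 thousand.

€429.96 thousand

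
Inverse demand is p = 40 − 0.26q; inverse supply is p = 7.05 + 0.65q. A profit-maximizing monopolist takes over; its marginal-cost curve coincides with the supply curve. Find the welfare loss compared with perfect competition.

Competitive equilibrium: 40 − 0.26q = 7.05 + 0.65q → q* = 36.2088, p* = 30.5857.
Marginal revenue: MR = 40 − 0.52q. Set MR = MC: 40 − 0.52q = 7.05 + 0.65q → q_m = 28.1624.
Price p_m = 40 − 0.26·28.1624 = 32.6778; MC(q_m) = 7.05 + 0.65·28.1624 = 25.3556.
Competitive q* = 36.2088, so Δq = 8.0464; wedge = 32.6778 − 25.3556 = 7.3222.
Deadweight loss = ½ × 8.0464 × 7.3222 = 29.46.

29.46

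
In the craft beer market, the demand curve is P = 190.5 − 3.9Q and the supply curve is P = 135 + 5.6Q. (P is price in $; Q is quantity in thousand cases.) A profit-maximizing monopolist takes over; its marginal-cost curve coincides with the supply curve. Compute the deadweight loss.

$13.73 thousand

Competitive equilibrium: 190.5 − 3.9Q = 135 + 5.6Q → Q* = 5.8421, P* = 167.7158.
Marginal revenue: MR = 190.5 − 7.8Q. Set MR = MC: 190.5 − 7.8Q = 135 + 5.6Q → Q_m = 4.1418.
Price P_m = 190.5 − 3.9·4.1418 = 174.347; MC(Q_m) = 135 + 5.6·4.1418 = 158.1941.
Competitive Q* = 5.8421, so ΔQ = 1.7003; wedge = 174.347 − 158.1941 = 16.1529.
The triangle = ½ × 1.7003 × 16.1529 = $13.73 thousand.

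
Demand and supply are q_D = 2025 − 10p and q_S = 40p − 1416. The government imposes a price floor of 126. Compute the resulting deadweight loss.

In inverse form: demand p = 202.5 − 0.1q, supply p = 35.4 + 0.025q.
Competitive equilibrium: 202.5 − 0.1q = 35.4 + 0.025q → q* = 1336.8, p* = 68.82.
At the floor p = 126, quantity demanded = (202.5 − 126)/0.1 = 765.
Sellers' marginal cost at q' = 765: 35.4 + 0.025·765 = 54.525.
Δq = 1336.8 − 765 = 571.8; wedge = 126 − 54.525 = 71.475.
Deadweight loss = ½ × 571.8 × 71.475 = 20434.70.

20434.70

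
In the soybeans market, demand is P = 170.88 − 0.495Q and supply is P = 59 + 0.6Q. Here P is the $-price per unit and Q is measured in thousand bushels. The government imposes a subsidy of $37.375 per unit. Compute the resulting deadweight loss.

Competitive equilibrium: 170.88 − 0.495Q = 59 + 0.6Q → Q* = 102.1735, P* = 120.3041.
The subsidy lowers effective supply by 37.375: P = 21.625 + 0.6Q.
New quantity: 170.88 − 0.495Q = 21.625 + 0.6Q → Q' = 136.3059.
Overproduction ΔQ = 136.3059 − 102.1735 = 34.1324; wedge = subsidy = 37.375.
DWL = ½ × 34.1324 × 37.375 = $637.85 thousand.

$637.85 thousand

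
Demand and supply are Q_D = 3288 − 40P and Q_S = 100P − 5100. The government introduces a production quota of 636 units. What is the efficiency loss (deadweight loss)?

1141.77

In inverse form: demand P = 82.2 − 0.025Q, supply P = 51 + 0.01Q.
Competitive equilibrium: 82.2 − 0.025Q = 51 + 0.01Q → Q* = 891.4286, P* = 59.9143.
At Q = 636: demand price = 82.2 − 0.025·636 = 66.3; supply price = 51 + 0.01·636 = 57.36.
ΔQ = 891.4286 − 636 = 255.4286; wedge = 66.3 − 57.36 = 8.94.
Deadweight loss = ½ × 255.4286 × 8.94 = 1141.77.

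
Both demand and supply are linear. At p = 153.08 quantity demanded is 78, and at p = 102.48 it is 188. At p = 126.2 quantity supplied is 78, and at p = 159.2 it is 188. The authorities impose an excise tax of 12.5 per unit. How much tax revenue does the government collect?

1211.51

Demand slope = (102.48 − 153.08)/(188 − 78) = −0.46, so p = 188.96 − 0.46q.
Supply slope = (159.2 − 126.2)/(188 − 78) = 0.3, so p = 102.8 + 0.3q.
Competitive equilibrium: 188.96 − 0.46q = 102.8 + 0.3q → q* = 113.3684, p* = 136.8105.
With the tax, the buyer price exceeds the seller price by 12.5: (188.96 − 0.46q) − (102.8 + 0.3q) = 12.5 → q' = 96.9211.
Tax revenue = 12.5 × 96.9211 = 1211.51.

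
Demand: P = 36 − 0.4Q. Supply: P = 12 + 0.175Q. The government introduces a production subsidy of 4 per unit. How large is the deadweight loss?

13.91

Competitive equilibrium: 36 − 0.4Q = 12 + 0.175Q → Q* = 41.7391, P* = 19.3043.
The subsidy lowers effective supply by 4: P = 8 + 0.175Q.
New quantity: 36 − 0.4Q = 8 + 0.175Q → Q' = 48.6957.
Overproduction ΔQ = 48.6957 − 41.7391 = 6.9566; wedge = subsidy = 4.
DWL = ½ × 6.9566 × 4 = 13.91.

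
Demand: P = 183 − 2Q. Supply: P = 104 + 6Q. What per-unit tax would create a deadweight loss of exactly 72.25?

34

Competitive equilibrium: 183 − 2Q = 104 + 6Q → Q* = 9.875, P* = 163.25.
A tax t gives ΔQ = t/8 and wedge t, so DWL = t²/16.
t²/16 = 72.25 → t² = 1156 → t = 34.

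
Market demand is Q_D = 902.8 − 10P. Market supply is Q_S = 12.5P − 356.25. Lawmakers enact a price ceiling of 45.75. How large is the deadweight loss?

1465.29

In inverse form: demand P = 90.28 − 0.1Q, supply P = 28.5 + 0.08Q.
Competitive equilibrium: 90.28 − 0.1Q = 28.5 + 0.08Q → Q* = 343.2222, P* = 55.9578.
At the ceiling P = 45.75, quantity supplied = (45.75 − 28.5)/0.08 = 215.625.
Willingness to pay at Q' = 215.625: 90.28 − 0.1·215.625 = 68.7175.
ΔQ = 343.2222 − 215.625 = 127.5972; wedge = 68.7175 − 45.75 = 22.9675.
The triangle = ½ × 127.5972 × 22.9675 = 1465.29.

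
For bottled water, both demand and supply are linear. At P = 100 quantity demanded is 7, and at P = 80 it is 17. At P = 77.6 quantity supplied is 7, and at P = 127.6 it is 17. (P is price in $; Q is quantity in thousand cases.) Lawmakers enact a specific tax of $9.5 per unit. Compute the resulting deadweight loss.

$6.45 thousand

Demand slope = (80 − 100)/(17 − 7) = −2, so P = 114 − 2Q.
Supply slope = (127.6 − 77.6)/(17 − 7) = 5, so P = 42.6 + 5Q.
Competitive equilibrium: 114 − 2Q = 42.6 + 5Q → Q* = 10.2, P* = 93.6.
With the tax, the buyer price exceeds the seller price by 9.5: (114 − 2Q) − (42.6 + 5Q) = 9.5 → Q' = 8.8429.
ΔQ = 10.2 − 8.8429 = 1.3571; the wedge equals the tax, 9.5.
The triangle = ½ × 1.3571 × 9.5 = $6.45 thousand.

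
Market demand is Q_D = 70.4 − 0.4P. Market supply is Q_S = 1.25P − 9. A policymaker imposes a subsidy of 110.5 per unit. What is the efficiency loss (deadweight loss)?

1850.04

In inverse form: demand P = 176 − 2.5Q, supply P = 7.2 + 0.8Q.
Competitive equilibrium: 176 − 2.5Q = 7.2 + 0.8Q → Q* = 51.1515, P* = 48.1212.
The subsidy lowers effective supply by 110.5: P = 0.8Q − 103.3.
New quantity: 176 − 2.5Q = 0.8Q − 103.3 → Q' = 84.6364.
Overproduction ΔQ = 84.6364 − 51.1515 = 33.4849; wedge = subsidy = 110.5.
DWL = ½ × 33.4849 × 110.5 = 1850.04.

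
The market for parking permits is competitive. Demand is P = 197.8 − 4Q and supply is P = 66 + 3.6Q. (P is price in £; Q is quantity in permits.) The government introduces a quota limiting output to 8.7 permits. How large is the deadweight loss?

Competitive equilibrium: 197.8 − 4Q = 66 + 3.6Q → Q* = 17.3421, P* = 128.4316.
At Q = 8.7: demand price = 197.8 − 4·8.7 = 163; supply price = 66 + 3.6·8.7 = 97.32.
ΔQ = 17.3421 − 8.7 = 8.6421; wedge = 163 − 97.32 = 65.68.
DWL = ½ × 8.6421 × 65.68 = £283.81.

£283.81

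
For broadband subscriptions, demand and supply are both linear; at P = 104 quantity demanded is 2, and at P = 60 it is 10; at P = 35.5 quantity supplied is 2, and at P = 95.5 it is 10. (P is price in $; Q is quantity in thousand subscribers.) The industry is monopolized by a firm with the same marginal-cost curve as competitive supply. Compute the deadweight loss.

$30.36 thousand

Demand slope = (60 − 104)/(10 − 2) = −5.5, so P = 115 − 5.5Q.
Supply slope = (95.5 − 35.5)/(10 − 2) = 7.5, so P = 20.5 + 7.5Q.
Competitive equilibrium: 115 − 5.5Q = 20.5 + 7.5Q → Q* = 7.2692, P* = 75.0192.
Marginal revenue: MR = 115 − 11Q. Set MR = MC: 115 − 11Q = 20.5 + 7.5Q → Q_m = 5.1081.
Price P_m = 115 − 5.5·5.1081 = 86.9055; MC(Q_m) = 20.5 + 7.5·5.1081 = 58.8108.
Competitive Q* = 7.2692, so ΔQ = 2.1611; wedge = 86.9055 − 58.8108 = 28.0947.
The triangle = ½ × 2.1611 × 28.0947 = $30.36 thousand.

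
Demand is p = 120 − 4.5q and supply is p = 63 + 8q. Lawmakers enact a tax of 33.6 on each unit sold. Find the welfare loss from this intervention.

45.16

Competitive equilibrium: 120 − 4.5q = 63 + 8q → q* = 4.56, p* = 99.48.
With the tax, the buyer price exceeds the seller price by 33.6: (120 − 4.5q) − (63 + 8q) = 33.6 → q' = 1.872.
Δq = 4.56 − 1.872 = 2.688; the wedge equals the tax, 33.6.
DWL = ½ × 2.688 × 33.6 = 45.16.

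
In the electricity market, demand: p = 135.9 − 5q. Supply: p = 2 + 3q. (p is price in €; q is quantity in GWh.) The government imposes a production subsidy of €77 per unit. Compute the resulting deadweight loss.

€370.56

Competitive equilibrium: 135.9 − 5q = 2 + 3q → q* = 16.7375, p* = 52.2125.
The subsidy lowers effective supply by 77: p = 3q − 75.
New quantity: 135.9 − 5q = 3q − 75 → q' = 26.3625.
Overproduction Δq = 26.3625 − 16.7375 = 9.625; wedge = subsidy = 77.
Welfare loss = ½ × 9.625 × 77 = €370.56.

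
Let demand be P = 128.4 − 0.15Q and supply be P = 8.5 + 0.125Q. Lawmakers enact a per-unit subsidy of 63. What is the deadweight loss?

Competitive equilibrium: 128.4 − 0.15Q = 8.5 + 0.125Q → Q* = 436, P* = 63.
The subsidy lowers effective supply by 63: P = 0.125Q − 54.5.
New quantity: 128.4 − 0.15Q = 0.125Q − 54.5 → Q' = 665.0909.
Overproduction ΔQ = 665.0909 − 436 = 229.0909; wedge = subsidy = 63.
Deadweight loss = ½ × 229.0909 × 63 = 7216.36.

7216.36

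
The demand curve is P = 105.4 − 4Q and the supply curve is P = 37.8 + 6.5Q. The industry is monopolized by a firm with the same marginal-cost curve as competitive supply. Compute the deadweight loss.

16.56

Competitive equilibrium: 105.4 − 4Q = 37.8 + 6.5Q → Q* = 6.4381, P* = 79.6476.
Marginal revenue: MR = 105.4 − 8Q. Set MR = MC: 105.4 − 8Q = 37.8 + 6.5Q → Q_m = 4.6621.
Price P_m = 105.4 − 4·4.6621 = 86.7516; MC(Q_m) = 37.8 + 6.5·4.6621 = 68.1037.
Competitive Q* = 6.4381, so ΔQ = 1.776; wedge = 86.7516 − 68.1037 = 18.6479.
The triangle = ½ × 1.776 × 18.6479 = 16.56.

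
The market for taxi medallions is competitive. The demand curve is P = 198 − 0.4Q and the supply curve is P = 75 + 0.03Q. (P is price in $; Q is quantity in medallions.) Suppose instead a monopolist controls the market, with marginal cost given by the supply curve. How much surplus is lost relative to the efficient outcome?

$4085.79

Competitive equilibrium: 198 − 0.4Q = 75 + 0.03Q → Q* = 286.04651, P* = 83.5814.
Marginal revenue: MR = 198 − 0.8Q. Set MR = MC: 198 − 0.8Q = 75 + 0.03Q → Q_m = 148.19277.
Price P_m = 198 − 0.4·148.19277 = 138.72289; MC(Q_m) = 75 + 0.03·148.19277 = 79.44578.
Competitive Q* = 286.04651, so ΔQ = 137.85374; wedge = 138.72289 − 79.44578 = 59.27711.
Deadweight loss = ½ × 137.85374 × 59.27711 = $4085.79.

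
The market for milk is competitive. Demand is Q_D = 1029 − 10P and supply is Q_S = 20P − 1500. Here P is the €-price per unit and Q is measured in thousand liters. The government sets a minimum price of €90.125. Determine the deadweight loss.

€254.48 thousand

In inverse form: demand P = 102.9 − 0.1Q, supply P = 75 + 0.05Q.
Competitive equilibrium: 102.9 − 0.1Q = 75 + 0.05Q → Q* = 186, P* = 84.3.
At the floor P = 90.125, quantity demanded = (102.9 − 90.125)/0.1 = 127.75.
Sellers' marginal cost at Q' = 127.75: 75 + 0.05·127.75 = 81.3875.
ΔQ = 186 − 127.75 = 58.25; wedge = 90.125 − 81.3875 = 8.7375.
The triangle = ½ × 58.25 × 8.7375 = €254.48 thousand.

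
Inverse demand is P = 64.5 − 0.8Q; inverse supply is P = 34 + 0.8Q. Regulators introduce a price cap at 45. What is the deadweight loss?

Competitive equilibrium: 64.5 − 0.8Q = 34 + 0.8Q → Q* = 19.0625, P* = 49.25.
At the ceiling P = 45, quantity supplied = (45 − 34)/0.8 = 13.75.
Willingness to pay at Q' = 13.75: 64.5 − 0.8·13.75 = 53.5.
ΔQ = 19.0625 − 13.75 = 5.3125; wedge = 53.5 − 45 = 8.5.
Welfare loss = ½ × 5.3125 × 8.5 = 22.58.

22.58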